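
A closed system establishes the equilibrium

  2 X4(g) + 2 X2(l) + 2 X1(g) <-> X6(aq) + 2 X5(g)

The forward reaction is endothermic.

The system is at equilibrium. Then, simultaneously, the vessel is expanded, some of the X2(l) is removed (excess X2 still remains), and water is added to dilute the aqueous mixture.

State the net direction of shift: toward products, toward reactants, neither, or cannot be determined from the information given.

Gas moles: reactants 4, products 2 (Δn_gas = -2). Expansion shifts the system toward the side with more moles of gas — to the left.
X2 is a pure liquid; its activity is 1 regardless of amount, so Q is unaffected — no shift from this change.
Dilution lowers every aqueous concentration by the same factor. Δn_aq = 1 − 0 = +1, so the system shifts toward the side with more dissolved moles — to the right.
The individual effects push in opposite directions; without quantitative information the net direction cannot be determined.

cannot be determined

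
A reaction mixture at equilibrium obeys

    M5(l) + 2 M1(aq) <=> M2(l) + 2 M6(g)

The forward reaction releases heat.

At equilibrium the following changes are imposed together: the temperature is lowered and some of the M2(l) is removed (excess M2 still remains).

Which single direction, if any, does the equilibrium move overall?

right

The forward reaction is exothermic. Lowering T favours the exothermic direction — shift to the right.
M2 is a pure liquid; its activity is 1 regardless of amount, so Q is unaffected — no shift from this change.
Only the nonzero effect(s) matter; the net shift is to the right.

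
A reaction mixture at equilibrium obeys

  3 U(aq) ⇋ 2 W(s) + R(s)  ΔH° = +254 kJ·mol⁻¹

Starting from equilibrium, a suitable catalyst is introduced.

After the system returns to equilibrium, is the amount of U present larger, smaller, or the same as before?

unchanged

A catalyst speeds both forward and reverse rates equally; it changes neither Q nor K — no shift from this change.
No net shift occurs, so the amount of U is unchanged.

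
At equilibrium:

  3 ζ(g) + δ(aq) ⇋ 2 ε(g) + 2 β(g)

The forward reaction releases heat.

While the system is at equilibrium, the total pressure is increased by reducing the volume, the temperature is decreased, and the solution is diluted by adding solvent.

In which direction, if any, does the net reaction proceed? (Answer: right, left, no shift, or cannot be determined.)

cannot be determined

Gas moles: reactants 3, products 4 (Δn_gas = +1). Compression shifts the system toward the side with fewer moles of gas — to the left.
The forward reaction is exothermic. Lowering T favours the exothermic direction — shift to the right.
Dilution lowers every aqueous concentration by the same factor. Δn_aq = 0 − 1 = -1, so the system shifts toward the side with more dissolved moles — to the left.
The individual effects push in opposite directions; without quantitative information the net direction cannot be determined.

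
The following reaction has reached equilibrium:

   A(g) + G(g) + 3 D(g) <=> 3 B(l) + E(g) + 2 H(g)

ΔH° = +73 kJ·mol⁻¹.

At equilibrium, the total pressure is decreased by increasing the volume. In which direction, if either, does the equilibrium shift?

left

Gas moles: reactants 5, products 3 (Δn_gas = -2). Expansion shifts the system toward the side with more moles of gas — to the left.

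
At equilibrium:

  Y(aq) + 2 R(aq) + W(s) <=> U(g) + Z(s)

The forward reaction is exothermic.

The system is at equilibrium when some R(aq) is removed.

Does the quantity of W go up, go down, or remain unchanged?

Removing R (aq), a reactant, drives the reaction to the left.
The net shift is to the left. W is a reactant, so its amount increases.

increases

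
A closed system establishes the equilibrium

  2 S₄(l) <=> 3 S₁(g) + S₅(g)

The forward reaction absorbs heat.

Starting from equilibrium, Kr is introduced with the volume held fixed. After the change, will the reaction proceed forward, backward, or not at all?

no shift

At constant volume, adding an inert gas leaves every reacting species' partial pressure unchanged, so Q is unchanged — no shift from this change.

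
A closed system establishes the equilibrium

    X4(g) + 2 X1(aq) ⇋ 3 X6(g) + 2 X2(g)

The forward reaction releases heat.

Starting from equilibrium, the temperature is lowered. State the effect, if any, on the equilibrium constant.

increases

K depends on temperature via the van 't Hoff relation. The forward reaction is exothermic, so lowering T increases K.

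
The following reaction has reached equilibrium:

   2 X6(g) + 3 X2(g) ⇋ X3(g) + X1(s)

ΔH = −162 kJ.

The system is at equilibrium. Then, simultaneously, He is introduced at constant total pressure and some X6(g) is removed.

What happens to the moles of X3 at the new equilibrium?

decreases

Adding inert gas at constant total pressure expands the volume and lowers every reacting partial pressure. With Δn_gas = 1 − 5 = -4, Q moves away from K toward the side with fewer gas moles, so the system shifts toward the side with more gas moles — to the left.
Removing X6 (g), a reactant, drives the reaction to the left.
The net shift is to the left. X3 is a product, so its amount decreases.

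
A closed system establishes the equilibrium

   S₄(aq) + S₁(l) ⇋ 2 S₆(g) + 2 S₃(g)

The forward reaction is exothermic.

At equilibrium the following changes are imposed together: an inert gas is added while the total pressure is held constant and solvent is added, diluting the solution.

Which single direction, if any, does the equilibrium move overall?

cannot be determined

Adding inert gas at constant total pressure expands the volume and lowers every reacting partial pressure. With Δn_gas = 4 − 0 = +4, Q moves away from K toward the side with fewer gas moles, so the system shifts toward the side with more gas moles — to the right.
Dilution lowers every aqueous concentration by the same factor. Δn_aq = 0 − 1 = -1, so the system shifts toward the side with more dissolved moles — to the left.
The individual effects push in opposite directions; without quantitative information the net direction cannot be determined.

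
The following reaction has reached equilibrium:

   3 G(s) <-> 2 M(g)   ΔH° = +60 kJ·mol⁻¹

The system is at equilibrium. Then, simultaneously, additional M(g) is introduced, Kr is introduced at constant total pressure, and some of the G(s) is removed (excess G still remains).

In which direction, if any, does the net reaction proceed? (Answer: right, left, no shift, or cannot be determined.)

Adding M (g), a product, drives the reaction to the left.
Adding inert gas at constant total pressure expands the volume and lowers every reacting partial pressure. With Δn_gas = 2 − 0 = +2, Q moves away from K toward the side with fewer gas moles, so the system shifts toward the side with more gas moles — to the right.
G is a pure solid; its activity is 1 regardless of amount, so Q is unaffected — no shift from this change.
The individual effects push in opposite directions; without quantitative information the net direction cannot be determined.

cannot be determined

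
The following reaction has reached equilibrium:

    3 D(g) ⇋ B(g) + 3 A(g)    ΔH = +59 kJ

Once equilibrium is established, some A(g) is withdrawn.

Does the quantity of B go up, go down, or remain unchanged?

increases

Removing A (g), a product, drives the reaction to the right.
The net shift is to the right. B is a product, so its amount increases.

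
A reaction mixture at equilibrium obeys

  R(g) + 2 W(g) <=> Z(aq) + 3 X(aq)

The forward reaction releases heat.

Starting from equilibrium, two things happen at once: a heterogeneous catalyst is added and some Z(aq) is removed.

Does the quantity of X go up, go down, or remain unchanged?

A catalyst speeds both forward and reverse rates equally; it changes neither Q nor K — no shift from this change.
Removing Z (aq), a product, drives the reaction to the right.
The net shift is to the right. X is a product, so its amount increases.

increases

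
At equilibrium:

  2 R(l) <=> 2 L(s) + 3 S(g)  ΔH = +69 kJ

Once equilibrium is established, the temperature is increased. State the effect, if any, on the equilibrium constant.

K depends on temperature via the van 't Hoff relation. The forward reaction is endothermic, so raising T increases K.

increases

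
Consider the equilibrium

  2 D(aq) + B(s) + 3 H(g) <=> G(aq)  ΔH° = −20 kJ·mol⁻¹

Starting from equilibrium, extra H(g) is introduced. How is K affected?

unchanged

The equilibrium constant depends only on temperature. This perturbation may move the position of equilibrium, but since T is unchanged, K itself is unchanged.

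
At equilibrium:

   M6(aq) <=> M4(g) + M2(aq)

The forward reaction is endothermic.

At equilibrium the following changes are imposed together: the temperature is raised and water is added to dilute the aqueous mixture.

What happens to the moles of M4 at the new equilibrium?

The forward reaction is endothermic. Raising T favours the endothermic direction — shift to the right.
Dilution scales every aqueous concentration by the same factor. Δn_aq = 1 − 1 = 0, so Q is unchanged — no shift.
The net shift is to the right. M4 is a product, so its amount increases.

increases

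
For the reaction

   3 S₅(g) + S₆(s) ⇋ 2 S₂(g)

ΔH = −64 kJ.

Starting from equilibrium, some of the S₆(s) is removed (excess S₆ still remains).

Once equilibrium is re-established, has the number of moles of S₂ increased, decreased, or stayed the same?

unchanged

S₆ is a pure solid; its activity is 1 regardless of amount, so Q is unaffected — no shift from this change.
No net shift occurs, so the amount of S₂ is unchanged.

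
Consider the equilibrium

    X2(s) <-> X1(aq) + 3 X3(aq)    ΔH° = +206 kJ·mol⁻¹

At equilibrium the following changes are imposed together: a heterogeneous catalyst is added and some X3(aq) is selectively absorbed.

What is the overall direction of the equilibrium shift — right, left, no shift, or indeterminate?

A catalyst speeds both forward and reverse rates equally; it changes neither Q nor K — no shift from this change.
Removing X3 (aq), a product, drives the reaction to the right.
Only the nonzero effect(s) matter; the net shift is to the right.

right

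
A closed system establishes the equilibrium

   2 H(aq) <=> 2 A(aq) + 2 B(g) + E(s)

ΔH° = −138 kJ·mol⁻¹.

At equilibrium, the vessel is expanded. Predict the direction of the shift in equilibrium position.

Gas moles: reactants 0, products 2 (Δn_gas = +2). Expansion shifts the system toward the side with more moles of gas — to the right.

right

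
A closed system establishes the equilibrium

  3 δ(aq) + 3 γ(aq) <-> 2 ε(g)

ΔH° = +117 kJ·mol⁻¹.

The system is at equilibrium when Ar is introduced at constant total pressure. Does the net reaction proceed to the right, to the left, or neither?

right

Adding inert gas at constant total pressure expands the volume and lowers every reacting partial pressure. With Δn_gas = 2 − 0 = +2, Q moves away from K toward the side with fewer gas moles, so the system shifts toward the side with more gas moles — to the right.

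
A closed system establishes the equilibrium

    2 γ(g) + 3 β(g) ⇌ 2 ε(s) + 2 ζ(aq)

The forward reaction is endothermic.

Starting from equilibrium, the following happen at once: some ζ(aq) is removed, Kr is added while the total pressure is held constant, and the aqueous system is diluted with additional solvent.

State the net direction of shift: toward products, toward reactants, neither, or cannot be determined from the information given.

Removing ζ (aq), a product, drives the reaction to the right.
Adding inert gas at constant total pressure expands the volume and lowers every reacting partial pressure. With Δn_gas = 0 − 5 = -5, Q moves away from K toward the side with fewer gas moles, so the system shifts toward the side with more gas moles — to the left.
Dilution lowers every aqueous concentration by the same factor. Δn_aq = 2 − 0 = +2, so the system shifts toward the side with more dissolved moles — to the right.
The individual effects push in opposite directions; without quantitative information the net direction cannot be determined.

cannot be determined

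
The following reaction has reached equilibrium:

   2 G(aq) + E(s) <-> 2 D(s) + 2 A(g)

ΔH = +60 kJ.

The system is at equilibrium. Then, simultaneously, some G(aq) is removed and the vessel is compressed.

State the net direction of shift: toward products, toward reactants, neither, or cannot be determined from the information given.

Removing G (aq), a reactant, drives the reaction to the left.
Gas moles: reactants 0, products 2 (Δn_gas = +2). Compression shifts the system toward the side with fewer moles of gas — to the left.
All effects act in the same direction — net shift to the left.

left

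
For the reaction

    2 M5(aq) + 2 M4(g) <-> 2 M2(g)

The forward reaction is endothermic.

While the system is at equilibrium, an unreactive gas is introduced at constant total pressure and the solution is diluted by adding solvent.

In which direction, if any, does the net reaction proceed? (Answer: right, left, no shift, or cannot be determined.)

left

Adding inert gas at constant total pressure expands the volume, scaling every reacting partial pressure by the same factor. Δn_gas = 2 − 2 = 0, so Q is unchanged — no shift.
Dilution lowers every aqueous concentration by the same factor. Δn_aq = 0 − 2 = -2, so the system shifts toward the side with more dissolved moles — to the left.
Only the nonzero effect(s) matter; the net shift is to the left.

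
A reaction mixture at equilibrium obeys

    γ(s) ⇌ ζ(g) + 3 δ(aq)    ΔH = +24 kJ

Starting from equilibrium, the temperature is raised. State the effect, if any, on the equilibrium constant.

K depends on temperature via the van 't Hoff relation. The forward reaction is endothermic, so raising T increases K.

increases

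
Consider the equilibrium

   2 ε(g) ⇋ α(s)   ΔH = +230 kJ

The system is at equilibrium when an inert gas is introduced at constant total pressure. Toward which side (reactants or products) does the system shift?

left

Adding inert gas at constant total pressure expands the volume and lowers every reacting partial pressure. With Δn_gas = 0 − 2 = -2, Q moves away from K toward the side with fewer gas moles, so the system shifts toward the side with more gas moles — to the left.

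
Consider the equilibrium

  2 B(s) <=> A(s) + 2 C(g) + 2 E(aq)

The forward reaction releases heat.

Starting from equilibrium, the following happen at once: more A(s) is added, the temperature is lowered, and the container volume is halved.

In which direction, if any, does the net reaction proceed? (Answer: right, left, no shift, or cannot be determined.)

A is a pure solid; its activity is 1 regardless of amount, so Q is unaffected — no shift from this change.
The forward reaction is exothermic. Lowering T favours the exothermic direction — shift to the right.
Gas moles: reactants 0, products 2 (Δn_gas = +2). Compression shifts the system toward the side with fewer moles of gas — to the left.
The individual effects push in opposite directions; without quantitative information the net direction cannot be determined.

cannot be determined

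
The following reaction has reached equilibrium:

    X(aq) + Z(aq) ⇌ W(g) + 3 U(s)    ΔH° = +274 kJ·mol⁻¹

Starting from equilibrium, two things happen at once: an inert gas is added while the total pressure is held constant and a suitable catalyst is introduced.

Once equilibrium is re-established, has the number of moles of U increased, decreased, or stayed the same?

Adding inert gas at constant total pressure expands the volume and lowers every reacting partial pressure. With Δn_gas = 1 − 0 = +1, Q moves away from K toward the side with fewer gas moles, so the system shifts toward the side with more gas moles — to the right.
A catalyst speeds both forward and reverse rates equally; it changes neither Q nor K — no shift from this change.
The net shift is to the right. U is a product, so its amount increases.

increases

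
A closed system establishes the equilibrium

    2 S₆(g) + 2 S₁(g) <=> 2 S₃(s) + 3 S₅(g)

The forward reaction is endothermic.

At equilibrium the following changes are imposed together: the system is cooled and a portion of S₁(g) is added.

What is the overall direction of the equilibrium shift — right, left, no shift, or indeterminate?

cannot be determined

The forward reaction is endothermic. Lowering T favours the exothermic direction — shift to the left.
Adding S₁ (g), a reactant, drives the reaction to the right.
The individual effects push in opposite directions; without quantitative information the net direction cannot be determined.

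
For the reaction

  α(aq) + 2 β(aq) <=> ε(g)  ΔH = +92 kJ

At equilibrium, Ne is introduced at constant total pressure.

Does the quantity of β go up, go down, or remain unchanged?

Adding inert gas at constant total pressure expands the volume and lowers every reacting partial pressure. With Δn_gas = 1 − 0 = +1, Q moves away from K toward the side with fewer gas moles, so the system shifts toward the side with more gas moles — to the right.
The net shift is to the right. β is a reactant, so its amount decreases.

decreases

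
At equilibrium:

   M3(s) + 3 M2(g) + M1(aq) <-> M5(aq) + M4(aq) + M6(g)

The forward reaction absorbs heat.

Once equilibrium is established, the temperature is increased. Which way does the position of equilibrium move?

The forward reaction is endothermic. Raising T favours the endothermic direction — shift to the right.

right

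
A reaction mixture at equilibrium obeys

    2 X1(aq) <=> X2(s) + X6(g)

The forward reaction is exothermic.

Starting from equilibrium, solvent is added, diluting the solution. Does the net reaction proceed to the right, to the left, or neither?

left

Dilution lowers every aqueous concentration by the same factor. Δn_aq = 0 − 2 = -2, so the system shifts toward the side with more dissolved moles — to the left.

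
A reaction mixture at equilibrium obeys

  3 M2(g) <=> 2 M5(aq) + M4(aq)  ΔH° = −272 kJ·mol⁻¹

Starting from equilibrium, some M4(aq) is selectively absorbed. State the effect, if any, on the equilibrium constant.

unchanged

The equilibrium constant depends only on temperature. This perturbation may move the position of equilibrium, but since T is unchanged, K itself is unchanged.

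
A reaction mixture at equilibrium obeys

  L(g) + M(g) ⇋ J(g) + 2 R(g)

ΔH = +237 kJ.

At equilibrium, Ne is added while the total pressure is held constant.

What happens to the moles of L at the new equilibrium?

decreases

Adding inert gas at constant total pressure expands the volume and lowers every reacting partial pressure. With Δn_gas = 3 − 2 = +1, Q moves away from K toward the side with fewer gas moles, so the system shifts toward the side with more gas moles — to the right.
The net shift is to the right. L is a reactant, so its amount decreases.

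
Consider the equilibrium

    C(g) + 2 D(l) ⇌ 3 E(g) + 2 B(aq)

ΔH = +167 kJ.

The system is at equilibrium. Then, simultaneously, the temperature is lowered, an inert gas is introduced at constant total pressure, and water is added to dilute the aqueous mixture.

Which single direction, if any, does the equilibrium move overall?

The forward reaction is endothermic. Lowering T favours the exothermic direction — shift to the left.
Adding inert gas at constant total pressure expands the volume and lowers every reacting partial pressure. With Δn_gas = 3 − 1 = +2, Q moves away from K toward the side with fewer gas moles, so the system shifts toward the side with more gas moles — to the right.
Dilution lowers every aqueous concentration by the same factor. Δn_aq = 2 − 0 = +2, so the system shifts toward the side with more dissolved moles — to the right.
The individual effects push in opposite directions; without quantitative information the net direction cannot be determined.

cannot be determined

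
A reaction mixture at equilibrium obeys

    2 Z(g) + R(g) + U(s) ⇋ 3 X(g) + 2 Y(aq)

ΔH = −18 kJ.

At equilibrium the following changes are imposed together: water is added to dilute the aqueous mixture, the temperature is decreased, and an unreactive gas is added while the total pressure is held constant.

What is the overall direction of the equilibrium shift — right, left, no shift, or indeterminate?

Dilution lowers every aqueous concentration by the same factor. Δn_aq = 2 − 0 = +2, so the system shifts toward the side with more dissolved moles — to the right.
The forward reaction is exothermic. Lowering T favours the exothermic direction — shift to the right.
Adding inert gas at constant total pressure expands the volume, scaling every reacting partial pressure by the same factor. Δn_gas = 3 − 3 = 0, so Q is unchanged — no shift.
Only the nonzero effect(s) matter; the net shift is to the right.

right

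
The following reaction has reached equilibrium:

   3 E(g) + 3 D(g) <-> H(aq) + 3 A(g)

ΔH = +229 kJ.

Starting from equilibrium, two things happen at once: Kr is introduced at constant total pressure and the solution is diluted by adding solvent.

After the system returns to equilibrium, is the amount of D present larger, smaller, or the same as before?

Adding inert gas at constant total pressure expands the volume and lowers every reacting partial pressure. With Δn_gas = 3 − 6 = -3, Q moves away from K toward the side with fewer gas moles, so the system shifts toward the side with more gas moles — to the left.
Dilution lowers every aqueous concentration by the same factor. Δn_aq = 1 − 0 = +1, so the system shifts toward the side with more dissolved moles — to the right.
The two effects oppose each other, so the net shift — and hence the change in D — cannot be determined from the given information.

cannot be determined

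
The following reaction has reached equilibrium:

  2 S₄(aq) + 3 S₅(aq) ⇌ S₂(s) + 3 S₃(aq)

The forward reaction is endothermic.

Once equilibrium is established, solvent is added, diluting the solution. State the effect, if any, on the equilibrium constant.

The equilibrium constant depends only on temperature. This perturbation may move the position of equilibrium, but since T is unchanged, K itself is unchanged.

unchanged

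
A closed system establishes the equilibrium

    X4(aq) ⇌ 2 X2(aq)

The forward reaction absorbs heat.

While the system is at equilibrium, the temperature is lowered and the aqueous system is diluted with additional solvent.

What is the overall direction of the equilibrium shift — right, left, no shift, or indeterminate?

cannot be determined

The forward reaction is endothermic. Lowering T favours the exothermic direction — shift to the left.
Dilution lowers every aqueous concentration by the same factor. Δn_aq = 2 − 1 = +1, so the system shifts toward the side with more dissolved moles — to the right.
The individual effects push in opposite directions; without quantitative information the net direction cannot be determined.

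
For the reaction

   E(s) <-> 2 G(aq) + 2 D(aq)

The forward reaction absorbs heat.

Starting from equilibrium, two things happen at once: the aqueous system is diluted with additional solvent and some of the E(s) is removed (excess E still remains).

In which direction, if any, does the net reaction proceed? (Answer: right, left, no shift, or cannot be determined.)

Dilution lowers every aqueous concentration by the same factor. Δn_aq = 4 − 0 = +4, so the system shifts toward the side with more dissolved moles — to the right.
E is a pure solid; its activity is 1 regardless of amount, so Q is unaffected — no shift from this change.
Only the nonzero effect(s) matter; the net shift is to the right.

right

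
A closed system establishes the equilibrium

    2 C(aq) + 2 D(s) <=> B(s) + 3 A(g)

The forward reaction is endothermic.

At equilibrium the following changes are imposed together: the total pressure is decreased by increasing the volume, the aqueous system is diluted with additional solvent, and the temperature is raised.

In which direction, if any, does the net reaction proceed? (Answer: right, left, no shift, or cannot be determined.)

cannot be determined

Gas moles: reactants 0, products 3 (Δn_gas = +3). Expansion shifts the system toward the side with more moles of gas — to the right.
Dilution lowers every aqueous concentration by the same factor. Δn_aq = 0 − 2 = -2, so the system shifts toward the side with more dissolved moles — to the left.
The forward reaction is endothermic. Raising T favours the endothermic direction — shift to the right.
The individual effects push in opposite directions; without quantitative information the net direction cannot be determined.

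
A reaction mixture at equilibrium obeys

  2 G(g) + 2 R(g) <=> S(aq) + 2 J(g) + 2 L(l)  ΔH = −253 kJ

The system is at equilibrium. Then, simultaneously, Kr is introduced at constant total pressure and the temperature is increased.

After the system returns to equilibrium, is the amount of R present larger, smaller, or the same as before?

increases

Adding inert gas at constant total pressure expands the volume and lowers every reacting partial pressure. With Δn_gas = 2 − 4 = -2, Q moves away from K toward the side with fewer gas moles, so the system shifts toward the side with more gas moles — to the left.
The forward reaction is exothermic. Raising T favours the endothermic direction — shift to the left.
The net shift is to the left. R is a reactant, so its amount increases.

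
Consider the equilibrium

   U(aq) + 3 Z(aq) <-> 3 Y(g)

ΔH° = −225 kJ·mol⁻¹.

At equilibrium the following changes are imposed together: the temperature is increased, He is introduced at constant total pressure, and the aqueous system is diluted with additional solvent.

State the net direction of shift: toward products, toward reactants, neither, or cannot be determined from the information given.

The forward reaction is exothermic. Raising T favours the endothermic direction — shift to the left.
Adding inert gas at constant total pressure expands the volume and lowers every reacting partial pressure. With Δn_gas = 3 − 0 = +3, Q moves away from K toward the side with fewer gas moles, so the system shifts toward the side with more gas moles — to the right.
Dilution lowers every aqueous concentration by the same factor. Δn_aq = 0 − 4 = -4, so the system shifts toward the side with more dissolved moles — to the left.
The individual effects push in opposite directions; without quantitative information the net direction cannot be determined.

cannot be determined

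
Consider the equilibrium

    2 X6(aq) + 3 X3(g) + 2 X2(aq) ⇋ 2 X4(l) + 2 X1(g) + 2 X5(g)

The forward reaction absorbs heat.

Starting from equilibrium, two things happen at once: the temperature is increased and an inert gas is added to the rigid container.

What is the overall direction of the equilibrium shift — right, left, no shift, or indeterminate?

The forward reaction is endothermic. Raising T favours the endothermic direction — shift to the right.
At constant volume, adding an inert gas leaves every reacting species' partial pressure unchanged, so Q is unchanged — no shift from this change.
Only the nonzero effect(s) matter; the net shift is to the right.

right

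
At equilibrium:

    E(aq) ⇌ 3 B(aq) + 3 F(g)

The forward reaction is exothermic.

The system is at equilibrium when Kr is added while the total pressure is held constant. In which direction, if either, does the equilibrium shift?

right

Adding inert gas at constant total pressure expands the volume and lowers every reacting partial pressure. With Δn_gas = 3 − 0 = +3, Q moves away from K toward the side with fewer gas moles, so the system shifts toward the side with more gas moles — to the right.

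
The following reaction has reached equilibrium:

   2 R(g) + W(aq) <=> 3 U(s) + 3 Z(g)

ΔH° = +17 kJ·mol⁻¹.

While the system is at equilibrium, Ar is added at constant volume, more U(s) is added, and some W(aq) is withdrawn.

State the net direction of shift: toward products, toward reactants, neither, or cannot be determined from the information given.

At constant volume, adding an inert gas leaves every reacting species' partial pressure unchanged, so Q is unchanged — no shift from this change.
U is a pure solid; its activity is 1 regardless of amount, so Q is unaffected — no shift from this change.
Removing W (aq), a reactant, drives the reaction to the left.
Only the nonzero effect(s) matter; the net shift is to the left.

left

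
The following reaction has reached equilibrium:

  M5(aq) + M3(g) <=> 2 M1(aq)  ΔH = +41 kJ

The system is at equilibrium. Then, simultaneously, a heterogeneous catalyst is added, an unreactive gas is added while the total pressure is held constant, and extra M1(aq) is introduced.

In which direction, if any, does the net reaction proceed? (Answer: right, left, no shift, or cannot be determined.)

left

A catalyst speeds both forward and reverse rates equally; it changes neither Q nor K — no shift from this change.
Adding inert gas at constant total pressure expands the volume and lowers every reacting partial pressure. With Δn_gas = 0 − 1 = -1, Q moves away from K toward the side with fewer gas moles, so the system shifts toward the side with more gas moles — to the left.
Adding M1 (aq), a product, drives the reaction to the left.
Only the nonzero effect(s) matter; the net shift is to the left.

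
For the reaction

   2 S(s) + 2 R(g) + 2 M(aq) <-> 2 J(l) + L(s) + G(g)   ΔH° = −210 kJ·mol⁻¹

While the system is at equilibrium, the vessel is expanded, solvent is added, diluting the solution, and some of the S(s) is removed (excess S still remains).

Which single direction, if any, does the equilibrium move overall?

left

Gas moles: reactants 2, products 1 (Δn_gas = -1). Expansion shifts the system toward the side with more moles of gas — to the left.
Dilution lowers every aqueous concentration by the same factor. Δn_aq = 0 − 2 = -2, so the system shifts toward the side with more dissolved moles — to the left.
S is a pure solid; its activity is 1 regardless of amount, so Q is unaffected — no shift from this change.
Only the nonzero effect(s) matter; the net shift is to the left.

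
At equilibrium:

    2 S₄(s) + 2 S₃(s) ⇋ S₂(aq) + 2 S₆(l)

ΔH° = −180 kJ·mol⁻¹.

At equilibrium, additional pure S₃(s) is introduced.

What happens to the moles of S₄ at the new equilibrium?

S₃ is a pure solid; its activity is 1 regardless of amount, so Q is unaffected — no shift from this change.
No net shift occurs, so the amount of S₄ is unchanged.

unchanged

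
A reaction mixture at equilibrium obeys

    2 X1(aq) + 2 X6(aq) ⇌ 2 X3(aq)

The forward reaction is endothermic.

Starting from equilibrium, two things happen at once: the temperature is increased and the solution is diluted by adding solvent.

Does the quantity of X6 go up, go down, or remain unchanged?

The forward reaction is endothermic. Raising T favours the endothermic direction — shift to the right.
Dilution lowers every aqueous concentration by the same factor. Δn_aq = 2 − 4 = -2, so the system shifts toward the side with more dissolved moles — to the left.
The two effects oppose each other, so the net shift — and hence the change in X6 — cannot be determined from the given information.

cannot be determined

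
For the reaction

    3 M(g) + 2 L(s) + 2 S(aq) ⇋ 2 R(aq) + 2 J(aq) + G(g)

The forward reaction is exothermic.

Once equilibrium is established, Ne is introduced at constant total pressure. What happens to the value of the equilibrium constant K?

The equilibrium constant depends only on temperature. This perturbation may move the position of equilibrium, but since T is unchanged, K itself is unchanged.

unchanged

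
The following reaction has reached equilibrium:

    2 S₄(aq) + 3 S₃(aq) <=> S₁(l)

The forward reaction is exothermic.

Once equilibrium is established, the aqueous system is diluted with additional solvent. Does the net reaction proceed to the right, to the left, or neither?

Dilution lowers every aqueous concentration by the same factor. Δn_aq = 0 − 5 = -5, so the system shifts toward the side with more dissolved moles — to the left.

left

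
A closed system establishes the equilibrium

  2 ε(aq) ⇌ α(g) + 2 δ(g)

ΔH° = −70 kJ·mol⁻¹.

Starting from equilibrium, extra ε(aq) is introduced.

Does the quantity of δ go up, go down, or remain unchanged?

increases

Adding ε (aq), a reactant, drives the reaction to the right.
The net shift is to the right. δ is a product, so its amount increases.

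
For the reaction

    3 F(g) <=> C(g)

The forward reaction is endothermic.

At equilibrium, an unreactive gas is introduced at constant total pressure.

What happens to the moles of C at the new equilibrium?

decreases

Adding inert gas at constant total pressure expands the volume and lowers every reacting partial pressure. With Δn_gas = 1 − 3 = -2, Q moves away from K toward the side with fewer gas moles, so the system shifts toward the side with more gas moles — to the left.
The net shift is to the left. C is a product, so its amount decreases.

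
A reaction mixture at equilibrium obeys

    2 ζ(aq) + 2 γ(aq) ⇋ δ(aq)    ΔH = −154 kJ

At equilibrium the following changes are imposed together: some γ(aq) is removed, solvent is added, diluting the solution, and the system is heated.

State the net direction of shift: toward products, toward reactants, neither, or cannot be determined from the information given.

left

Removing γ (aq), a reactant, drives the reaction to the left.
Dilution lowers every aqueous concentration by the same factor. Δn_aq = 1 − 4 = -3, so the system shifts toward the side with more dissolved moles — to the left.
The forward reaction is exothermic. Raising T favours the endothermic direction — shift to the left.
All effects act in the same direction — net shift to the left.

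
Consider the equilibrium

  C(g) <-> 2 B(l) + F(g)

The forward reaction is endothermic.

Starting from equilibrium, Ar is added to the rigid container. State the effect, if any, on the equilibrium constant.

The equilibrium constant depends only on temperature. This perturbation changes neither the position of equilibrium nor K.

unchanged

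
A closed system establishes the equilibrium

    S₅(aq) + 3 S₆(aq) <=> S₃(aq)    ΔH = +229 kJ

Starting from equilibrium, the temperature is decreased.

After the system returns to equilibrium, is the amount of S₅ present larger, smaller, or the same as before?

The forward reaction is endothermic. Lowering T favours the exothermic direction — shift to the left.
The net shift is to the left. S₅ is a reactant, so its amount increases.

increases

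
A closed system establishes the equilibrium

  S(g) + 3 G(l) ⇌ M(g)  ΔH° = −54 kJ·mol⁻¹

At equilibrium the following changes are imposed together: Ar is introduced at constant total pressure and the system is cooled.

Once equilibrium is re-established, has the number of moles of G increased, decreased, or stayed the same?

decreases

Adding inert gas at constant total pressure expands the volume, scaling every reacting partial pressure by the same factor. Δn_gas = 1 − 1 = 0, so Q is unchanged — no shift.
The forward reaction is exothermic. Lowering T favours the exothermic direction — shift to the right.
The net shift is to the right. G is a reactant, so its amount decreases.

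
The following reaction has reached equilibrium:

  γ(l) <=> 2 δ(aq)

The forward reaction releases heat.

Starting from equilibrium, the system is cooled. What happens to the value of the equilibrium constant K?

increases

K depends on temperature via the van 't Hoff relation. The forward reaction is exothermic, so lowering T increases K.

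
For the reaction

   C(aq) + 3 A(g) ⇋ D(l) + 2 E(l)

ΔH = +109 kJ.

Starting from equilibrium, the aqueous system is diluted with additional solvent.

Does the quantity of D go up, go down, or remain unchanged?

Dilution lowers every aqueous concentration by the same factor. Δn_aq = 0 − 1 = -1, so the system shifts toward the side with more dissolved moles — to the left.
The net shift is to the left. D is a product, so its amount decreases.

decreases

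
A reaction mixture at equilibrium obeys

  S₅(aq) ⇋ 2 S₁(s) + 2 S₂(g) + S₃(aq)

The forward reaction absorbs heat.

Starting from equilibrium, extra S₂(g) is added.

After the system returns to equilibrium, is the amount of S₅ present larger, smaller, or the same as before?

increases

Adding S₂ (g), a product, drives the reaction to the left.
The net shift is to the left. S₅ is a reactant, so its amount increases.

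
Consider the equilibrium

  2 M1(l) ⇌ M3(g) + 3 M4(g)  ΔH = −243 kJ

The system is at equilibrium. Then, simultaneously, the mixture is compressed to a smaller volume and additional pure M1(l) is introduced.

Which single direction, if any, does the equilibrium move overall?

Gas moles: reactants 0, products 4 (Δn_gas = +4). Compression shifts the system toward the side with fewer moles of gas — to the left.
M1 is a pure liquid; its activity is 1 regardless of amount, so Q is unaffected — no shift from this change.
Only the nonzero effect(s) matter; the net shift is to the left.

left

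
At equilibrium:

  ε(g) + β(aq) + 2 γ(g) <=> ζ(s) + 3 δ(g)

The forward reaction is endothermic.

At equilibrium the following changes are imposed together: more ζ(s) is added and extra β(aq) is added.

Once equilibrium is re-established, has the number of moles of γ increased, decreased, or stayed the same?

ζ is a pure solid; its activity is 1 regardless of amount, so Q is unaffected — no shift from this change.
Adding β (aq), a reactant, drives the reaction to the right.
The net shift is to the right. γ is a reactant, so its amount decreases.

decreases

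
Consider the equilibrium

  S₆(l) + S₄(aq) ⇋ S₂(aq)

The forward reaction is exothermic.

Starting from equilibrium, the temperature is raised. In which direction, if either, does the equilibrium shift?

left

The forward reaction is exothermic. Raising T favours the endothermic direction — shift to the left.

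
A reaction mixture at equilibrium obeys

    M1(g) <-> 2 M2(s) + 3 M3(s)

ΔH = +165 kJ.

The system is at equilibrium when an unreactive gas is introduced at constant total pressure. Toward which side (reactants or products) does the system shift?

Adding inert gas at constant total pressure expands the volume and lowers every reacting partial pressure. With Δn_gas = 0 − 1 = -1, Q moves away from K toward the side with fewer gas moles, so the system shifts toward the side with more gas moles — to the left.

left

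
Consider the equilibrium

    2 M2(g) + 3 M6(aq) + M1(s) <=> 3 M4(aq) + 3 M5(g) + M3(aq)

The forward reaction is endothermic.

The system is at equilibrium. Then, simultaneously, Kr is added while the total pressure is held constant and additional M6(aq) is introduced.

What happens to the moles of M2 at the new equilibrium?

Adding inert gas at constant total pressure expands the volume and lowers every reacting partial pressure. With Δn_gas = 3 − 2 = +1, Q moves away from K toward the side with fewer gas moles, so the system shifts toward the side with more gas moles — to the right.
Adding M6 (aq), a reactant, drives the reaction to the right.
The net shift is to the right. M2 is a reactant, so its amount decreases.

decreases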